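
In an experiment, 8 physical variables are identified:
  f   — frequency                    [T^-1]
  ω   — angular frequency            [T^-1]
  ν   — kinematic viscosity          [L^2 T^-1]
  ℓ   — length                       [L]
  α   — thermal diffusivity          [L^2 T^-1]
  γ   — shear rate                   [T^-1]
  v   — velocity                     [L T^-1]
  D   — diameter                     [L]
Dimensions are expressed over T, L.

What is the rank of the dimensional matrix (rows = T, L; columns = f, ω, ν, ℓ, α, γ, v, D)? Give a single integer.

2

Dimensional matrix (T×L by f×ω×ν×ℓ×α×γ×v×D):
  T: [-1 -1 -1  0 -1 -1 -1  0]
  L: [ 0  0  2  1  2  0  1  1]
RREF → pivots at {f,ν} ⇒ r = 2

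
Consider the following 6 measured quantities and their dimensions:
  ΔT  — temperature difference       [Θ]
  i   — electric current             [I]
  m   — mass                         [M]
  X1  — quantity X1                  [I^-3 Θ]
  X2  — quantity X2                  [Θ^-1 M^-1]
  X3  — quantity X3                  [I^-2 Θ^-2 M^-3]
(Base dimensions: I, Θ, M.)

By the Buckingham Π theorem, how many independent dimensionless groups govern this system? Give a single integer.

Exponent matrix [I,Θ,M] × [ΔT,i,m,X1,X2,X3]:
  I: [ 0  1  0 -3  0 -2]
  Θ: [ 1  0  0  1 -1 -2]
  M: [ 0  0  1  0 -1 -3]
Row reduction gives pivot columns ΔT,i,m; rank = 3
6 vars − rank 3 = 3 Π groups

3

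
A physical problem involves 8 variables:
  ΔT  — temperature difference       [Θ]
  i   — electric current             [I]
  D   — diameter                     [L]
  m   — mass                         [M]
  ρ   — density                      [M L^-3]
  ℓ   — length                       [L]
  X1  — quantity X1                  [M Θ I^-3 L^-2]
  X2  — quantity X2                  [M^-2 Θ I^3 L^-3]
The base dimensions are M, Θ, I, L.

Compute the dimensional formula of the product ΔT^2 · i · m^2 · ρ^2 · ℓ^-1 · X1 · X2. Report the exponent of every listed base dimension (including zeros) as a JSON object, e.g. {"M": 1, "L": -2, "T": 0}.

Dimensional matrix (M×Θ×I×L by ΔT×i×D×m×ρ×ℓ×X1×X2):
  M: [ 0  0  0  1  1  0  1 -2]
  Θ: [ 1  0  0  0  0  0  1  1]
  I: [ 0  1  0  0  0  0 -3  3]
  L: [ 0  0  1  0 -3  1 -2 -3]
  [M]: (2)·0+(1)·0+(2)·1+(2)·1+(-1)·0+(1)·1+(1)·-2 = 3
  [Θ]: (2)·1+(1)·0+(2)·0+(2)·0+(-1)·0+(1)·1+(1)·1 = 4
  [I]: (2)·0+(1)·1+(2)·0+(2)·0+(-1)·0+(1)·-3+(1)·3 = 1
  [L]: (2)·0+(1)·0+(2)·0+(2)·-3+(-1)·1+(1)·-2+(1)·-3 = -12
⇒ M^3 Θ^4 I L^-12

{"M": 3, "Θ": 4, "I": 1, "L": -12}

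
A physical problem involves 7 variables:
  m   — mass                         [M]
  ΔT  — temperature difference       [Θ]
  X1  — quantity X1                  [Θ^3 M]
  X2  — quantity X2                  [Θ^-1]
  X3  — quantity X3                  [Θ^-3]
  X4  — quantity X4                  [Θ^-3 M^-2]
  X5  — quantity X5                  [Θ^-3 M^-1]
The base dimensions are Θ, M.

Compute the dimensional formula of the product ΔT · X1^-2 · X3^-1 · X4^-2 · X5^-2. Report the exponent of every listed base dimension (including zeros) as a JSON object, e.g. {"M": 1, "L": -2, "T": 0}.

Dimensional matrix (Θ×M by m×ΔT×X1×X2×X3×X4×X5):
  Θ: [ 0  1  3 -1 -3 -3 -3]
  M: [ 1  0  1  0  0 -2 -1]
  [Θ]: (1)·1+(-2)·3+(-1)·-3+(-2)·-3+(-2)·-3 = 10
  [M]: (1)·0+(-2)·1+(-1)·0+(-2)·-2+(-2)·-1 = 4
⇒ Θ^10 M^4

{"Θ": 10, "M": 4}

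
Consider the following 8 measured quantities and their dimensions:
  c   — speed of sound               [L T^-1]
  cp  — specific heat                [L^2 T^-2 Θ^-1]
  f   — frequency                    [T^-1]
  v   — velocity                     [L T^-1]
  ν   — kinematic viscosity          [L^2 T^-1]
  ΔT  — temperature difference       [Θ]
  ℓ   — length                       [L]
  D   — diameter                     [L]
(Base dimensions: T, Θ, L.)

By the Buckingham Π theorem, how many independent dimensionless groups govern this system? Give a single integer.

5

Exponent matrix [T,Θ,L] × [c,cp,f,v,ν,ΔT,ℓ,D]:
  T: [-1 -2 -1 -1 -1  0  0  0]
  Θ: [ 0 -1  0  0  0  1  0  0]
  L: [ 1  2  0  1  2  0  1  1]
RREF → pivots at {c,cp,f} ⇒ r = 3
Π count = n − r = 8 − 3 = 5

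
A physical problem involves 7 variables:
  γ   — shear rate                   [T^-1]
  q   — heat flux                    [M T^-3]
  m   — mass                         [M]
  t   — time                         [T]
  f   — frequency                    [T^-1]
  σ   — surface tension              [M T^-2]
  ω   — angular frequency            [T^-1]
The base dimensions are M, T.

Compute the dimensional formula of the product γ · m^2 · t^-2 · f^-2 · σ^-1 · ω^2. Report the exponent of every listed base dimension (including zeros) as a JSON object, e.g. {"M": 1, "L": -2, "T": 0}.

{"M": 1, "T": -1}

Dimensional matrix (M×T by γ×q×m×t×f×σ×ω):
  M: [ 0  1  1  0  0  1  0]
  T: [-1 -3  0  1 -1 -2 -1]
  [M]: (1)·0+(2)·1+(-2)·0+(-2)·0+(-1)·1+(2)·0 = 1
  [T]: (1)·-1+(2)·0+(-2)·1+(-2)·-1+(-1)·-2+(2)·-1 = -1
⇒ M T^-1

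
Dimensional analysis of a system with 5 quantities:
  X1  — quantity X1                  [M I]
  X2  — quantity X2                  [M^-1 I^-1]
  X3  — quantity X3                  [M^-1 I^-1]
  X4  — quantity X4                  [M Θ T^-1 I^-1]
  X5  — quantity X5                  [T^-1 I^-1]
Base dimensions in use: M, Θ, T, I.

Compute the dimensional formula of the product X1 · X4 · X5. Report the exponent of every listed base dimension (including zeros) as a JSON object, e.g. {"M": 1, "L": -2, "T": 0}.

{"M": 2, "Θ": 1, "T": -2, "I": -1}

Write exponents as rows M,Θ,T,I / cols X1,X2,X3,X4,X5:
  M: [ 1 -1 -1  1  0]
  Θ: [ 0  0  0  1  0]
  T: [ 0  0  0 -1 -1]
  I: [ 1 -1 -1 -1 -1]
  [M]: (1)·1+(1)·1+(1)·0 = 2
  [Θ]: (1)·0+(1)·1+(1)·0 = 1
  [T]: (1)·0+(1)·-1+(1)·-1 = -2
  [I]: (1)·1+(1)·-1+(1)·-1 = -1
⇒ M^2 Θ T^-2 I^-1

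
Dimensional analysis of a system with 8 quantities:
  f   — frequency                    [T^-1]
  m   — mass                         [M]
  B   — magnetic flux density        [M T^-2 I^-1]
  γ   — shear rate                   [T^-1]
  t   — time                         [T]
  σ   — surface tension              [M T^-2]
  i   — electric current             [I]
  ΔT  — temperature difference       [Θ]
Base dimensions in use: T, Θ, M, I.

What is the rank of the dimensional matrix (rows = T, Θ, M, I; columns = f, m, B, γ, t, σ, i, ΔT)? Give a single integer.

Write exponents as rows T,Θ,M,I / cols f,m,B,γ,t,σ,i,ΔT:
  T: [-1  0 -2 -1  1 -2  0  0]
  Θ: [ 0  0  0  0  0  0  0  1]
  M: [ 0  1  1  0  0  1  0  0]
  I: [ 0  0 -1  0  0  0  1  0]
Row reduction gives pivot columns f,m,B,ΔT; rank = 4

4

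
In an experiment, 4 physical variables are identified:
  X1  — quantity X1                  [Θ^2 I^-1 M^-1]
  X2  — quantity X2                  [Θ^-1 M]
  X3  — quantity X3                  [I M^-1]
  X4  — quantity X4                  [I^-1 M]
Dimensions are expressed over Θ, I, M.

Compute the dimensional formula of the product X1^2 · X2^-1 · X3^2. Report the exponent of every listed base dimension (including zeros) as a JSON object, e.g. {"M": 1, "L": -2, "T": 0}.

Exponent matrix [Θ,I,M] × [X1,X2,X3,X4]:
  Θ: [ 2 -1  0  0]
  I: [-1  0  1 -1]
  M: [-1  1 -1  1]
  [Θ]: (2)·2+(-1)·-1+(2)·0 = 5
  [I]: (2)·-1+(-1)·0+(2)·1 = 0
  [M]: (2)·-1+(-1)·1+(2)·-1 = -5
⇒ Θ^5 M^-5

{"Θ": 5, "I": 0, "M": -5}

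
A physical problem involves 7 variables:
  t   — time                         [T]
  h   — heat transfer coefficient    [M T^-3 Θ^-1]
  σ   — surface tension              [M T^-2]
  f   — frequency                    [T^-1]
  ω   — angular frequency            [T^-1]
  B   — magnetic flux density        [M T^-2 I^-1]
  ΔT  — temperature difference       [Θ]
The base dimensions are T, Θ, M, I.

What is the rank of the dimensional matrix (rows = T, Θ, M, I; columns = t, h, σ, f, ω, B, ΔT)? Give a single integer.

4

Write exponents as rows T,Θ,M,I / cols t,h,σ,f,ω,B,ΔT:
  T: [ 1 -3 -2 -1 -1 -2  0]
  Θ: [ 0 -1  0  0  0  0  1]
  M: [ 0  1  1  0  0  1  0]
  I: [ 0  0  0  0  0 -1  0]
Echelon form has 4 nonzero rows (pivots: t,h,σ,B)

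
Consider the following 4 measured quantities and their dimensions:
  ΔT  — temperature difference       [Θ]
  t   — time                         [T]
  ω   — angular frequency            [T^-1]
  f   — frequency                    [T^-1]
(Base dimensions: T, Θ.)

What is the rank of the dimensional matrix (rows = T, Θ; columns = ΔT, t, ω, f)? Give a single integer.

Write exponents as rows T,Θ / cols ΔT,t,ω,f:
  T: [ 0  1 -1 -1]
  Θ: [ 1  0  0  0]
RREF → pivots at {ΔT,t} ⇒ r = 2

2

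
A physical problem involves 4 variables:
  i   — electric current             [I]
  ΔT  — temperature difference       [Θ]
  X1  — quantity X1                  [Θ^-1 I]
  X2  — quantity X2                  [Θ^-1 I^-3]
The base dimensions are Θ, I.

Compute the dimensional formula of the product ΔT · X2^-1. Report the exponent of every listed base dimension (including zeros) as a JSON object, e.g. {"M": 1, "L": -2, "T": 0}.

{"Θ": 2, "I": 3}

Write exponents as rows Θ,I / cols i,ΔT,X1,X2:
  Θ: [ 0  1 -1 -1]
  I: [ 1  0  1 -3]
  [Θ]: (1)·1+(-1)·-1 = 2
  [I]: (1)·0+(-1)·-3 = 3
⇒ Θ^2 I^3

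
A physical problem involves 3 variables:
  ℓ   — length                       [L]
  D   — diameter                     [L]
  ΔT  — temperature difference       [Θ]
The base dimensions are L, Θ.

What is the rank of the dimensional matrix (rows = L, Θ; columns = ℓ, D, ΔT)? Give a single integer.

Write exponents as rows L,Θ / cols ℓ,D,ΔT:
  L: [ 1  1  0]
  Θ: [ 0  0  1]
Row reduction gives pivot columns ℓ,ΔT; rank = 2

2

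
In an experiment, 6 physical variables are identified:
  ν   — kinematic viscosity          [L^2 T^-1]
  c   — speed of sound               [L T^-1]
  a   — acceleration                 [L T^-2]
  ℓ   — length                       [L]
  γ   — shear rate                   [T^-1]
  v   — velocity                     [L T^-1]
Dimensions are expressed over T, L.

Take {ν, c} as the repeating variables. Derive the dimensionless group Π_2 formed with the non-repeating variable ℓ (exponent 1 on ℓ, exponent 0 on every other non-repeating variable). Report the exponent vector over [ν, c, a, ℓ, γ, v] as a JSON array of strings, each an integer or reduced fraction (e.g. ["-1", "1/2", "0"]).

Dimensional matrix (T×L by ν×c×a×ℓ×γ×v):
  T: [-1 -1 -2  0 -1 -1]
  L: [ 2  1  1  1  0  1]
Echelon form has 2 nonzero rows (pivots: ν,c)
Repeat: ν,c; free: a,ℓ,γ,v
RREF:
  r0: [   1    0   -1    1   -1    0]
  r1: [   0    1    3   -1    2    1]
Fix exponent of ℓ at 1, a at 0, γ at 0, v at 0; solve each RREF row for its pivot's exponent:
  r0: exp(ν) + (1)·1 = 0 ⇒ exp(ν) = -1
  r1: exp(c) + (-1)·1 = 0 ⇒ exp(c) = 1
Π_2 = ν^-1 · c · ℓ

["-1", "1", "0", "1", "0", "0"]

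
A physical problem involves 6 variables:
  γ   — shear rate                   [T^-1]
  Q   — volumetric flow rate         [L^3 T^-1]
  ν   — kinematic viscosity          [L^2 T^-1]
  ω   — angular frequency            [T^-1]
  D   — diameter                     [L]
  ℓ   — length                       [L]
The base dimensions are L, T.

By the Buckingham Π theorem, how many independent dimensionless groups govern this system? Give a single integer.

Exponent matrix [L,T] × [γ,Q,ν,ω,D,ℓ]:
  L: [ 0  3  2  0  1  1]
  T: [-1 -1 -1 -1  0  0]
Echelon form has 2 nonzero rows (pivots: γ,Q)
n=6, r=2 ⇒ 4 dimensionless groups

4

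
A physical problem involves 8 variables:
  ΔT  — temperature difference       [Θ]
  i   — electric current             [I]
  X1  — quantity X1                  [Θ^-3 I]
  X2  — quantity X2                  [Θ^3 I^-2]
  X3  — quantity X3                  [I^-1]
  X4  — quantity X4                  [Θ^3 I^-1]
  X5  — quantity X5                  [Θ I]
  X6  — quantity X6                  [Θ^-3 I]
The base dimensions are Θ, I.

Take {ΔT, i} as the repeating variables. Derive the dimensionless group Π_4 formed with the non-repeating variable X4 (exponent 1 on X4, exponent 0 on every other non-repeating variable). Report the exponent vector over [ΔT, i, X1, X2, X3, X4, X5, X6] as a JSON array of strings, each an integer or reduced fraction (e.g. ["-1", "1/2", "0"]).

["-3", "1", "0", "0", "0", "1", "0", "0"]

Exponent matrix [Θ,I] × [ΔT,i,X1,X2,X3,X4,X5,X6]:
  Θ: [ 1  0 -3  3  0  3  1 -3]
  I: [ 0  1  1 -2 -1 -1  1  1]
Echelon form has 2 nonzero rows (pivots: ΔT,i)
Pivot set = {ΔT,i}, free = {X1,X2,X3,X4,X5,X6}
RREF:
  r0: [   1    0   -3    3    0    3    1   -3]
  r1: [   0    1    1   -2   -1   -1    1    1]
Fix exponent of X4 at 1, X1 at 0, X2 at 0, X3 at 0, X5 at 0, X6 at 0; solve each RREF row for its pivot's exponent:
  r0: exp(ΔT) + (3)·1 = 0 ⇒ exp(ΔT) = -3
  r1: exp(i) + (-1)·1 = 0 ⇒ exp(i) = 1
Π_4 = ΔT^-3 · i · X4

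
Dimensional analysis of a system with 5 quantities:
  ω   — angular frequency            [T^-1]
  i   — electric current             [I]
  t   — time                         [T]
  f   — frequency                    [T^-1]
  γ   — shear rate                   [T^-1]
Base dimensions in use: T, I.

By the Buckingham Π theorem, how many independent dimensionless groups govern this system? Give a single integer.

Exponent matrix [T,I] × [ω,i,t,f,γ]:
  T: [-1  0  1 -1 -1]
  I: [ 0  1  0  0  0]
Echelon form has 2 nonzero rows (pivots: ω,i)
5 vars − rank 2 = 3 Π groups

3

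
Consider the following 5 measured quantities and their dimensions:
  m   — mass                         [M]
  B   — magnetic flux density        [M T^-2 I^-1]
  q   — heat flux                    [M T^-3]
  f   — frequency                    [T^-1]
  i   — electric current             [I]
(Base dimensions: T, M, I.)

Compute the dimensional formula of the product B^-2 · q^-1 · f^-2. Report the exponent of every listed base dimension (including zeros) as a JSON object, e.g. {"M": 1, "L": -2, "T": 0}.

{"T": 9, "M": -3, "I": 2}

Write exponents as rows T,M,I / cols m,B,q,f,i:
  T: [ 0 -2 -3 -1  0]
  M: [ 1  1  1  0  0]
  I: [ 0 -1  0  0  1]
  [T]: (-2)·-2+(-1)·-3+(-2)·-1 = 9
  [M]: (-2)·1+(-1)·1+(-2)·0 = -3
  [I]: (-2)·-1+(-1)·0+(-2)·0 = 2
⇒ T^9 M^-3 I^2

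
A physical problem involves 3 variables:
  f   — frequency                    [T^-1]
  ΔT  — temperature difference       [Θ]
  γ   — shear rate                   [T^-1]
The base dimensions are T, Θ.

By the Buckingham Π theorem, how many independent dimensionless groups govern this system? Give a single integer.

1

Write exponents as rows T,Θ / cols f,ΔT,γ:
  T: [-1  0 -1]
  Θ: [ 0  1  0]
RREF → pivots at {f,ΔT} ⇒ r = 2
3 vars − rank 2 = 1 Π group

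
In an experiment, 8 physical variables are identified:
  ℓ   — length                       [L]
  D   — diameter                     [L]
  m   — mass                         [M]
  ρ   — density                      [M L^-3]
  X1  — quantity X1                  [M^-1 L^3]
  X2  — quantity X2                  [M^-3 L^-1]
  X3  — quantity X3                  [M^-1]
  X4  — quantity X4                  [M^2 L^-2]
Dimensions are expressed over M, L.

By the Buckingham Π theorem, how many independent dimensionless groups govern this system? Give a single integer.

Write exponents as rows M,L / cols ℓ,D,m,ρ,X1,X2,X3,X4:
  M: [ 0  0  1  1 -1 -3 -1  2]
  L: [ 1  1  0 -3  3 -1  0 -2]
Row reduction gives pivot columns ℓ,m; rank = 2
n=8, r=2 ⇒ 6 dimensionless groups

6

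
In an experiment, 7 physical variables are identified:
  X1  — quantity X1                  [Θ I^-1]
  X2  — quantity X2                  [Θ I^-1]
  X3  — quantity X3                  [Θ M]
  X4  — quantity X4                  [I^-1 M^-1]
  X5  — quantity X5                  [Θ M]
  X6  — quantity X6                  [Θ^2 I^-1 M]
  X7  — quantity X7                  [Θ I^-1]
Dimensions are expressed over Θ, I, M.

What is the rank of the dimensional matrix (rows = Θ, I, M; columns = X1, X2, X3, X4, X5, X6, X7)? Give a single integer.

Exponent matrix [Θ,I,M] × [X1,X2,X3,X4,X5,X6,X7]:
  Θ: [ 1  1  1  0  1  2  1]
  I: [-1 -1  0 -1  0 -1 -1]
  M: [ 0  0  1 -1  1  1  0]
RREF → pivots at {X1,X3} ⇒ r = 2

2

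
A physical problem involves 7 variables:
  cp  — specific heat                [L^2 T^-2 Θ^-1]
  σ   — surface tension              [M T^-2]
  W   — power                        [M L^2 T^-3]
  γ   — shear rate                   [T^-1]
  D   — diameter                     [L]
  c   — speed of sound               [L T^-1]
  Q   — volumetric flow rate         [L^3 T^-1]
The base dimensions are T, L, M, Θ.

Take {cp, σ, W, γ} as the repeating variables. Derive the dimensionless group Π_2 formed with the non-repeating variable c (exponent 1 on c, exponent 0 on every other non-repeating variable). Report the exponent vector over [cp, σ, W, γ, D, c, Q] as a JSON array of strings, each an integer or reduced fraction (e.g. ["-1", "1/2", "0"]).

Dimensional matrix (T×L×M×Θ by cp×σ×W×γ×D×c×Q):
  T: [-2 -2 -3 -1  0 -1 -1]
  L: [ 2  0  2  0  1  1  3]
  M: [ 0  1  1  0  0  0  0]
  Θ: [-1  0  0  0  0  0  0]
Echelon form has 4 nonzero rows (pivots: cp,σ,W,γ)
Repeat: cp,σ,W,γ; free: D,c,Q
RREF:
  r0: [   1    0    0    0    0    0    0]
  r1: [   0    1    0    0 -1/2 -1/2 -3/2]
  r2: [   0    0    1    0  1/2  1/2  3/2]
  r3: [   0    0    0    1 -1/2  1/2 -1/2]
Fix exponent of c at 1, D at 0, Q at 0; solve each RREF row for its pivot's exponent:
  r0: exp(cp) + (0)·1 = 0 ⇒ exp(cp) = 0
  r1: exp(σ) + (-1/2)·1 = 0 ⇒ exp(σ) = 1/2
  r2: exp(W) + (1/2)·1 = 0 ⇒ exp(W) = -1/2
  r3: exp(γ) + (1/2)·1 = 0 ⇒ exp(γ) = -1/2
Π_2 = σ^(1/2) · W^(-1/2) · γ^(-1/2) · c

["0", "1/2", "-1/2", "-1/2", "0", "1", "0"]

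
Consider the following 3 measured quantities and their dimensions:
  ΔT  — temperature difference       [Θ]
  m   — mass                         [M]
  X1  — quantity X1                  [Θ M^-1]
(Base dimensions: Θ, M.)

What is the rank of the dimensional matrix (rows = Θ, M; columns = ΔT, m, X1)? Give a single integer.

2

Write exponents as rows Θ,M / cols ΔT,m,X1:
  Θ: [ 1  0  1]
  M: [ 0  1 -1]
RREF → pivots at {ΔT,m} ⇒ r = 2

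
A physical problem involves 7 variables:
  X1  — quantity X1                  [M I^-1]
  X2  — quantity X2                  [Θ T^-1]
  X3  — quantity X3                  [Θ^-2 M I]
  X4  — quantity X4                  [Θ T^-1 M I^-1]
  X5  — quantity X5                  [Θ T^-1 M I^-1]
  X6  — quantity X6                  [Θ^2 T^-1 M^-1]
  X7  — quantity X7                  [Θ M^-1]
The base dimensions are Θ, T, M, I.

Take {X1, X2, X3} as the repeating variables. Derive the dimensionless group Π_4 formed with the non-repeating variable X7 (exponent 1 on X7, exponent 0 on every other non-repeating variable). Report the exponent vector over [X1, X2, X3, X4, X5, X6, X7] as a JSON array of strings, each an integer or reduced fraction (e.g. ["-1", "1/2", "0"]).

Dimensional matrix (Θ×T×M×I by X1×X2×X3×X4×X5×X6×X7):
  Θ: [ 0  1 -2  1  1  2  1]
  T: [ 0 -1  0 -1 -1 -1  0]
  M: [ 1  0  1  1  1 -1 -1]
  I: [-1  0  1 -1 -1  0  0]
Echelon form has 3 nonzero rows (pivots: X1,X2,X3)
Pivot set = {X1,X2,X3}, free = {X4,X5,X6,X7}
RREF:
  r0: [   1    0    0    1    1 -1/2 -1/2]
  r1: [   0    1    0    1    1    1    0]
  r2: [   0    0    1    0    0 -1/2 -1/2]
  r3: [   0    0    0    0    0    0    0]
Fix exponent of X7 at 1, X4 at 0, X5 at 0, X6 at 0; solve each RREF row for its pivot's exponent:
  r0: exp(X1) + (-1/2)·1 = 0 ⇒ exp(X1) = 1/2
  r1: exp(X2) + (0)·1 = 0 ⇒ exp(X2) = 0
  r2: exp(X3) + (-1/2)·1 = 0 ⇒ exp(X3) = 1/2
Π_4 = X1^(1/2) · X3^(1/2) · X7

["1/2", "0", "1/2", "0", "0", "0", "1"]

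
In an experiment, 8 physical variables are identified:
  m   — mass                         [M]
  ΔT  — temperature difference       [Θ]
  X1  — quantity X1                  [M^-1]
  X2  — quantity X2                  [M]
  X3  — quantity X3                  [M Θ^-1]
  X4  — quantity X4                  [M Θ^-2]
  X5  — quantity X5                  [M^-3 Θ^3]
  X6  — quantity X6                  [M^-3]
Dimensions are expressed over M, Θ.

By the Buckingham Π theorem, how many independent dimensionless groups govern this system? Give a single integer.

6

Dimensional matrix (M×Θ by m×ΔT×X1×X2×X3×X4×X5×X6):
  M: [ 1  0 -1  1  1  1 -3 -3]
  Θ: [ 0  1  0  0 -1 -2  3  0]
RREF → pivots at {m,ΔT} ⇒ r = 2
Π count = n − r = 8 − 2 = 6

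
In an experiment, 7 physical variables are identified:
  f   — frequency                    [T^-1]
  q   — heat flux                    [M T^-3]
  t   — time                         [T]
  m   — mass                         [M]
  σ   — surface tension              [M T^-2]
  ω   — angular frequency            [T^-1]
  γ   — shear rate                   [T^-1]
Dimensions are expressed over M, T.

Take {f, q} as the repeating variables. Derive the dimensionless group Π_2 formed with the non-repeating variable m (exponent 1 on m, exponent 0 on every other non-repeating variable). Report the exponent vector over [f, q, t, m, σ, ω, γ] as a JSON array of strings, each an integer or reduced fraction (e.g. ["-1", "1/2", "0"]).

["3", "-1", "0", "1", "0", "0", "0"]

Write exponents as rows M,T / cols f,q,t,m,σ,ω,γ:
  M: [ 0  1  0  1  1  0  0]
  T: [-1 -3  1  0 -2 -1 -1]
Echelon form has 2 nonzero rows (pivots: f,q)
Pivot set = {f,q}, free = {t,m,σ,ω,γ}
RREF:
  r0: [   1    0   -1   -3   -1    1    1]
  r1: [   0    1    0    1    1    0    0]
Fix exponent of m at 1, t at 0, σ at 0, ω at 0, γ at 0; solve each RREF row for its pivot's exponent:
  r0: exp(f) + (-3)·1 = 0 ⇒ exp(f) = 3
  r1: exp(q) + (1)·1 = 0 ⇒ exp(q) = -1
Π_2 = f^3 · q^-1 · m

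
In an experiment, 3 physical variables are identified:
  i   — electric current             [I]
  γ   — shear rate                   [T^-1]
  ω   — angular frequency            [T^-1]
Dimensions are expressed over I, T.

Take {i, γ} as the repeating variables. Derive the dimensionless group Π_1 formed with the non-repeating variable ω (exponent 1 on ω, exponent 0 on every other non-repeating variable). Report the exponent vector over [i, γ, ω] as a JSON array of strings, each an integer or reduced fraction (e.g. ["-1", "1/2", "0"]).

["0", "-1", "1"]

Exponent matrix [I,T] × [i,γ,ω]:
  I: [ 1  0  0]
  T: [ 0 -1 -1]
Row reduction gives pivot columns i,γ; rank = 2
Pivot set = {i,γ}, free = {ω}
RREF:
  r0: [   1    0    0]
  r1: [   0    1    1]
Fix exponent of ω at 1; solve each RREF row for its pivot's exponent:
  r0: exp(i) + (0)·1 = 0 ⇒ exp(i) = 0
  r1: exp(γ) + (1)·1 = 0 ⇒ exp(γ) = -1
Π_1 = γ^-1 · ω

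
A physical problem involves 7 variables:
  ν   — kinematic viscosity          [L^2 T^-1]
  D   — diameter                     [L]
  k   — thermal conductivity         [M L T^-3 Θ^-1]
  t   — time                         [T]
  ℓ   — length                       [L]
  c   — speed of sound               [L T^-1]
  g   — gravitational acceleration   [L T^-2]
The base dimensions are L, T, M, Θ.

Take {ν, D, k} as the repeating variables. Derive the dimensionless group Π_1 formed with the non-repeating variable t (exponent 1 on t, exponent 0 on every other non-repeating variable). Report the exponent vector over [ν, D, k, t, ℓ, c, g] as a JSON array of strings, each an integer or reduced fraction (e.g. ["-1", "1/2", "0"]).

Write exponents as rows L,T,M,Θ / cols ν,D,k,t,ℓ,c,g:
  L: [ 2  1  1  0  1  1  1]
  T: [-1  0 -3  1  0 -1 -2]
  M: [ 0  0  1  0  0  0  0]
  Θ: [ 0  0 -1  0  0  0  0]
Row reduction gives pivot columns ν,D,k; rank = 3
Pivot set = {ν,D,k}, free = {t,ℓ,c,g}
RREF:
  r0: [   1    0    0   -1    0    1    2]
  r1: [   0    1    0    2    1   -1   -3]
  r2: [   0    0    1    0    0    0    0]
  r3: [   0    0    0    0    0    0    0]
Fix exponent of t at 1, ℓ at 0, c at 0, g at 0; solve each RREF row for its pivot's exponent:
  r0: exp(ν) + (-1)·1 = 0 ⇒ exp(ν) = 1
  r1: exp(D) + (2)·1 = 0 ⇒ exp(D) = -2
  r2: exp(k) + (0)·1 = 0 ⇒ exp(k) = 0
Π_1 = ν · D^-2 · t

["1", "-2", "0", "1", "0", "0", "0"]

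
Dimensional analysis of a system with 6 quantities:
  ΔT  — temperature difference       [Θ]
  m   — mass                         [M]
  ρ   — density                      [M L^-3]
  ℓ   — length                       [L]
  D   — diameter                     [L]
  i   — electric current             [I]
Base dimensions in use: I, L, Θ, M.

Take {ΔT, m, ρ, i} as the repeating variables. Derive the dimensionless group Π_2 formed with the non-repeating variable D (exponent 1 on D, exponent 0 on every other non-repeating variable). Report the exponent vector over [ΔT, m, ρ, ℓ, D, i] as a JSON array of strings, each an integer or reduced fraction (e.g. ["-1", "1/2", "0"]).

Dimensional matrix (I×L×Θ×M by ΔT×m×ρ×ℓ×D×i):
  I: [ 0  0  0  0  0  1]
  L: [ 0  0 -3  1  1  0]
  Θ: [ 1  0  0  0  0  0]
  M: [ 0  1  1  0  0  0]
Echelon form has 4 nonzero rows (pivots: ΔT,m,ρ,i)
Repeat: ΔT,m,ρ,i; free: ℓ,D
RREF:
  r0: [   1    0    0    0    0    0]
  r1: [   0    1    0  1/3  1/3    0]
  r2: [   0    0    1 -1/3 -1/3    0]
  r3: [   0    0    0    0    0    1]
Fix exponent of D at 1, ℓ at 0; solve each RREF row for its pivot's exponent:
  r0: exp(ΔT) + (0)·1 = 0 ⇒ exp(ΔT) = 0
  r1: exp(m) + (1/3)·1 = 0 ⇒ exp(m) = -1/3
  r2: exp(ρ) + (-1/3)·1 = 0 ⇒ exp(ρ) = 1/3
  r3: exp(i) + (0)·1 = 0 ⇒ exp(i) = 0
Π_2 = m^(-1/3) · ρ^(1/3) · D

["0", "-1/3", "1/3", "0", "1", "0"]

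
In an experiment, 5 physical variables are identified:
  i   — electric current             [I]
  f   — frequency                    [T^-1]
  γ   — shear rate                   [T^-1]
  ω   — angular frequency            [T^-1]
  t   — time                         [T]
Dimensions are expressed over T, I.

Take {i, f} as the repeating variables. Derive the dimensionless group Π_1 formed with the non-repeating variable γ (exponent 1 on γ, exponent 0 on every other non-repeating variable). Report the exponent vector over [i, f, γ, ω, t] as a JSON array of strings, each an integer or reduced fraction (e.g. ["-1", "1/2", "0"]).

["0", "-1", "1", "0", "0"]

Write exponents as rows T,I / cols i,f,γ,ω,t:
  T: [ 0 -1 -1 -1  1]
  I: [ 1  0  0  0  0]
Echelon form has 2 nonzero rows (pivots: i,f)
Pivot set = {i,f}, free = {γ,ω,t}
RREF:
  r0: [   1    0    0    0    0]
  r1: [   0    1    1    1   -1]
Fix exponent of γ at 1, ω at 0, t at 0; solve each RREF row for its pivot's exponent:
  r0: exp(i) + (0)·1 = 0 ⇒ exp(i) = 0
  r1: exp(f) + (1)·1 = 0 ⇒ exp(f) = -1
Π_1 = f^-1 · γ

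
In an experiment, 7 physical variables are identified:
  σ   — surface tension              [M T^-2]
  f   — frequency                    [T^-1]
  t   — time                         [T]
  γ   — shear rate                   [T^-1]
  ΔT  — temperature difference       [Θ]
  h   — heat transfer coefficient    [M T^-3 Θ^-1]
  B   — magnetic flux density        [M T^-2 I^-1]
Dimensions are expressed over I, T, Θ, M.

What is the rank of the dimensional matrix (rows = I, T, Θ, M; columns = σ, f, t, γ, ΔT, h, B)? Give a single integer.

4

Dimensional matrix (I×T×Θ×M by σ×f×t×γ×ΔT×h×B):
  I: [ 0  0  0  0  0  0 -1]
  T: [-2 -1  1 -1  0 -3 -2]
  Θ: [ 0  0  0  0  1 -1  0]
  M: [ 1  0  0  0  0  1  1]
Echelon form has 4 nonzero rows (pivots: σ,f,ΔT,B)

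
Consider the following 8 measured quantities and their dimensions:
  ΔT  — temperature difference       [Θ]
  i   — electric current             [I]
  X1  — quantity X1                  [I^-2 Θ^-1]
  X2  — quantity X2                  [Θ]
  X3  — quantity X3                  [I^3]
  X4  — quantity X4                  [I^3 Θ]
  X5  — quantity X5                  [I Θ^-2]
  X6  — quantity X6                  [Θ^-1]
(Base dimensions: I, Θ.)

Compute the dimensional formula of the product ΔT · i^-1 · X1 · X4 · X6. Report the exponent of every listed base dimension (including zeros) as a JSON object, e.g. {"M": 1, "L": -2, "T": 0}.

Exponent matrix [I,Θ] × [ΔT,i,X1,X2,X3,X4,X5,X6]:
  I: [ 0  1 -2  0  3  3  1  0]
  Θ: [ 1  0 -1  1  0  1 -2 -1]
  [I]: (1)·0+(-1)·1+(1)·-2+(1)·3+(1)·0 = 0
  [Θ]: (1)·1+(-1)·0+(1)·-1+(1)·1+(1)·-1 = 0
⇒ 1 (dimensionless)

{"I": 0, "Θ": 0}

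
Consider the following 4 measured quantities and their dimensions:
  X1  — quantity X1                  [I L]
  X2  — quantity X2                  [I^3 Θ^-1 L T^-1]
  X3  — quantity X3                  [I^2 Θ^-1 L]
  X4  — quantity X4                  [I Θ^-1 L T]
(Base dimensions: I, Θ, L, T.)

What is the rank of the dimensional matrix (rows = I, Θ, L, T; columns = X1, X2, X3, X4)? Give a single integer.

3

Dimensional matrix (I×Θ×L×T by X1×X2×X3×X4):
  I: [ 1  3  2  1]
  Θ: [ 0 -1 -1 -1]
  L: [ 1  1  1  1]
  T: [ 0 -1  0  1]
RREF → pivots at {X1,X2,X3} ⇒ r = 3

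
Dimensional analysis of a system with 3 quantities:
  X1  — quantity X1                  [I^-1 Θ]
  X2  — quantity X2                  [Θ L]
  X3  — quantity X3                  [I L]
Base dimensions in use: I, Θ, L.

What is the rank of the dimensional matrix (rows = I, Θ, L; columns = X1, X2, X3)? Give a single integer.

Write exponents as rows I,Θ,L / cols X1,X2,X3:
  I: [-1  0  1]
  Θ: [ 1  1  0]
  L: [ 0  1  1]
Echelon form has 2 nonzero rows (pivots: X1,X2)

2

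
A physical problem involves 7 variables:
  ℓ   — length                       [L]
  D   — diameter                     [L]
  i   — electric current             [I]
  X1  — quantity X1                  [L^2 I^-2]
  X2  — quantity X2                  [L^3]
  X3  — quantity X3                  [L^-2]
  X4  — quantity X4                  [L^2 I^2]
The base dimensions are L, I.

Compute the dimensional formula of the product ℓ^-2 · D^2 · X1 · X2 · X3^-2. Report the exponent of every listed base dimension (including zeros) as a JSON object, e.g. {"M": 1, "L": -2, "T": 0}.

{"L": 9, "I": -2}

Write exponents as rows L,I / cols ℓ,D,i,X1,X2,X3,X4:
  L: [ 1  1  0  2  3 -2  2]
  I: [ 0  0  1 -2  0  0  2]
  [L]: (-2)·1+(2)·1+(1)·2+(1)·3+(-2)·-2 = 9
  [I]: (-2)·0+(2)·0+(1)·-2+(1)·0+(-2)·0 = -2
⇒ L^9 I^-2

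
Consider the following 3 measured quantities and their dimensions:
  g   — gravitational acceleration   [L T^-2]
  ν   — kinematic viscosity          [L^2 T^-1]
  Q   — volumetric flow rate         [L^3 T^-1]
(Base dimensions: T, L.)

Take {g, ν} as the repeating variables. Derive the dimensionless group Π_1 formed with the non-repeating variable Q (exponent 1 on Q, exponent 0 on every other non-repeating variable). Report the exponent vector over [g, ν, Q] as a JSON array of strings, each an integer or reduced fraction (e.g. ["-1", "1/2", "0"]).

Exponent matrix [T,L] × [g,ν,Q]:
  T: [-2 -1 -1]
  L: [ 1  2  3]
RREF → pivots at {g,ν} ⇒ r = 2
Repeat: g,ν; free: Q
RREF:
  r0: [   1    0 -1/3]
  r1: [   0    1  5/3]
Fix exponent of Q at 1; solve each RREF row for its pivot's exponent:
  r0: exp(g) + (-1/3)·1 = 0 ⇒ exp(g) = 1/3
  r1: exp(ν) + (5/3)·1 = 0 ⇒ exp(ν) = -5/3
Π_1 = g^(1/3) · ν^(-5/3) · Q

["1/3", "-5/3", "1"]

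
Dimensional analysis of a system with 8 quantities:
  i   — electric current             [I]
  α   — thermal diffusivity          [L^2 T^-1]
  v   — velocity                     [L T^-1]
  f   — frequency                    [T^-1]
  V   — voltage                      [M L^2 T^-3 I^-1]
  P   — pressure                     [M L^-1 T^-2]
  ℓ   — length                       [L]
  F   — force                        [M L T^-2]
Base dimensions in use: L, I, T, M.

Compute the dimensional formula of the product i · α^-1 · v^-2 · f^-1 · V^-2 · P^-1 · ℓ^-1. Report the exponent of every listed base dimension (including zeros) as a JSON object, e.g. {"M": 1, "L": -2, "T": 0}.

Exponent matrix [L,I,T,M] × [i,α,v,f,V,P,ℓ,F]:
  L: [ 0  2  1  0  2 -1  1  1]
  I: [ 1  0  0  0 -1  0  0  0]
  T: [ 0 -1 -1 -1 -3 -2  0 -2]
  M: [ 0  0  0  0  1  1  0  1]
  [L]: (1)·0+(-1)·2+(-2)·1+(-1)·0+(-2)·2+(-1)·-1+(-1)·1 = -8
  [I]: (1)·1+(-1)·0+(-2)·0+(-1)·0+(-2)·-1+(-1)·0+(-1)·0 = 3
  [T]: (1)·0+(-1)·-1+(-2)·-1+(-1)·-1+(-2)·-3+(-1)·-2+(-1)·0 = 12
  [M]: (1)·0+(-1)·0+(-2)·0+(-1)·0+(-2)·1+(-1)·1+(-1)·0 = -3
⇒ L^-8 I^3 T^12 M^-3

{"L": -8, "I": 3, "T": 12, "M": -3}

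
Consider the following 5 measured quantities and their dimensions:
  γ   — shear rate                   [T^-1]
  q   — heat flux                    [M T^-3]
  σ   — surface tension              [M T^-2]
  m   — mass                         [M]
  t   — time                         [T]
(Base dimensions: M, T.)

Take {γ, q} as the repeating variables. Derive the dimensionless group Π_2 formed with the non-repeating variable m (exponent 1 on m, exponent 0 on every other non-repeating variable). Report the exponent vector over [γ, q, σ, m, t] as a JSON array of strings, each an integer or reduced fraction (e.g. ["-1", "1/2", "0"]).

Dimensional matrix (M×T by γ×q×σ×m×t):
  M: [ 0  1  1  1  0]
  T: [-1 -3 -2  0  1]
Echelon form has 2 nonzero rows (pivots: γ,q)
Pivot set = {γ,q}, free = {σ,m,t}
RREF:
  r0: [   1    0   -1   -3   -1]
  r1: [   0    1    1    1    0]
Fix exponent of m at 1, σ at 0, t at 0; solve each RREF row for its pivot's exponent:
  r0: exp(γ) + (-3)·1 = 0 ⇒ exp(γ) = 3
  r1: exp(q) + (1)·1 = 0 ⇒ exp(q) = -1
Π_2 = γ^3 · q^-1 · m

["3", "-1", "0", "1", "0"]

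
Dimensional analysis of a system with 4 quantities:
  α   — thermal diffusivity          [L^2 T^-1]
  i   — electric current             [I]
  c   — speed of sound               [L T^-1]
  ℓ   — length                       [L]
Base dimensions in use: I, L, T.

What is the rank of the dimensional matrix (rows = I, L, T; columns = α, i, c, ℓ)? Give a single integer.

Dimensional matrix (I×L×T by α×i×c×ℓ):
  I: [ 0  1  0  0]
  L: [ 2  0  1  1]
  T: [-1  0 -1  0]
Echelon form has 3 nonzero rows (pivots: α,i,c)

3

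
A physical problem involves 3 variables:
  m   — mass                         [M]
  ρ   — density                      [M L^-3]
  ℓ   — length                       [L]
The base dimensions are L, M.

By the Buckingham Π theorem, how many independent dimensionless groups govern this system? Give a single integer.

1

Dimensional matrix (L×M by m×ρ×ℓ):
  L: [ 0 -3  1]
  M: [ 1  1  0]
Row reduction gives pivot columns m,ρ; rank = 2
Π count = n − r = 3 − 2 = 1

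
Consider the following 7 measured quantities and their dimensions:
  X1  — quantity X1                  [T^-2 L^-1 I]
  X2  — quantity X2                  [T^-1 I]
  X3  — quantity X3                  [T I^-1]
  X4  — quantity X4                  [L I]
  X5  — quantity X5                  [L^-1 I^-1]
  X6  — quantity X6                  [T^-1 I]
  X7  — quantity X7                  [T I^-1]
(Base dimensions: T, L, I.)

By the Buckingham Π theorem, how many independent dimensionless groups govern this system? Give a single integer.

5

Exponent matrix [T,L,I] × [X1,X2,X3,X4,X5,X6,X7]:
  T: [-2 -1  1  0  0 -1  1]
  L: [-1  0  0  1 -1  0  0]
  I: [ 1  1 -1  1 -1  1 -1]
RREF → pivots at {X1,X2} ⇒ r = 2
7 vars − rank 2 = 5 Π groups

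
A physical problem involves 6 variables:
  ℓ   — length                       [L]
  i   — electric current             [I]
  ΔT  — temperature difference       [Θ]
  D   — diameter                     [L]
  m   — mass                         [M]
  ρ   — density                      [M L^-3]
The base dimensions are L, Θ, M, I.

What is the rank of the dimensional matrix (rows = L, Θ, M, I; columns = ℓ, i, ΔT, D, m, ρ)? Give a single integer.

4

Exponent matrix [L,Θ,M,I] × [ℓ,i,ΔT,D,m,ρ]:
  L: [ 1  0  0  1  0 -3]
  Θ: [ 0  0  1  0  0  0]
  M: [ 0  0  0  0  1  1]
  I: [ 0  1  0  0  0  0]
Row reduction gives pivot columns ℓ,i,ΔT,m; rank = 4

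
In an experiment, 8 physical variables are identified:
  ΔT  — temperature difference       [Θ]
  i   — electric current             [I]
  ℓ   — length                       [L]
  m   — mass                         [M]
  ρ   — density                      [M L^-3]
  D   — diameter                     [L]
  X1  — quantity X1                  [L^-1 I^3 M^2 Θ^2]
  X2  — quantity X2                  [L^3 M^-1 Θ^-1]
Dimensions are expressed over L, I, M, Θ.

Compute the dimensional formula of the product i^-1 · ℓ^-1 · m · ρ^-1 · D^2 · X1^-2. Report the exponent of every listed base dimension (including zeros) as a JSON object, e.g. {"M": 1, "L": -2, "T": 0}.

{"L": 6, "I": -7, "M": -4, "Θ": -4}

Exponent matrix [L,I,M,Θ] × [ΔT,i,ℓ,m,ρ,D,X1,X2]:
  L: [ 0  0  1  0 -3  1 -1  3]
  I: [ 0  1  0  0  0  0  3  0]
  M: [ 0  0  0  1  1  0  2 -1]
  Θ: [ 1  0  0  0  0  0  2 -1]
  [L]: (-1)·0+(-1)·1+(1)·0+(-1)·-3+(2)·1+(-2)·-1 = 6
  [I]: (-1)·1+(-1)·0+(1)·0+(-1)·0+(2)·0+(-2)·3 = -7
  [M]: (-1)·0+(-1)·0+(1)·1+(-1)·1+(2)·0+(-2)·2 = -4
  [Θ]: (-1)·0+(-1)·0+(1)·0+(-1)·0+(2)·0+(-2)·2 = -4
⇒ L^6 I^-7 M^-4 Θ^-4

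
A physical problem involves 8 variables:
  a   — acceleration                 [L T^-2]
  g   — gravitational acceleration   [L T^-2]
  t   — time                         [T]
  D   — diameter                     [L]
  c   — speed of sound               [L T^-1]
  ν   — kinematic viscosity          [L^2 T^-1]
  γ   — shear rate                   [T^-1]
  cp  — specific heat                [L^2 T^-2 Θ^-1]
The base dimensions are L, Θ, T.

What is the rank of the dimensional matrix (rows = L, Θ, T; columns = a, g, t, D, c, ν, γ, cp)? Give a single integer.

3

Write exponents as rows L,Θ,T / cols a,g,t,D,c,ν,γ,cp:
  L: [ 1  1  0  1  1  2  0  2]
  Θ: [ 0  0  0  0  0  0  0 -1]
  T: [-2 -2  1  0 -1 -1 -1 -2]
RREF → pivots at {a,t,cp} ⇒ r = 3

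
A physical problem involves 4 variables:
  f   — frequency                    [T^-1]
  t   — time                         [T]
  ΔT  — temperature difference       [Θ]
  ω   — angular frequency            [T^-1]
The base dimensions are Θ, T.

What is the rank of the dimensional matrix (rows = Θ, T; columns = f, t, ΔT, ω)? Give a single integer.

2

Dimensional matrix (Θ×T by f×t×ΔT×ω):
  Θ: [ 0  0  1  0]
  T: [-1  1  0 -1]
Echelon form has 2 nonzero rows (pivots: f,ΔT)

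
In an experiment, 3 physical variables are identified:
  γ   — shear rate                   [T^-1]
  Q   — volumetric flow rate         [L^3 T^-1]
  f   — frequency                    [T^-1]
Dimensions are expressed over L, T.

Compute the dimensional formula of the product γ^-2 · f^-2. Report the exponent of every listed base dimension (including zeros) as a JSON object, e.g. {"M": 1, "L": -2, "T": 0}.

{"L": 0, "T": 4}

Write exponents as rows L,T / cols γ,Q,f:
  L: [ 0  3  0]
  T: [-1 -1 -1]
  [L]: (-2)·0+(-2)·0 = 0
  [T]: (-2)·-1+(-2)·-1 = 4
⇒ T^4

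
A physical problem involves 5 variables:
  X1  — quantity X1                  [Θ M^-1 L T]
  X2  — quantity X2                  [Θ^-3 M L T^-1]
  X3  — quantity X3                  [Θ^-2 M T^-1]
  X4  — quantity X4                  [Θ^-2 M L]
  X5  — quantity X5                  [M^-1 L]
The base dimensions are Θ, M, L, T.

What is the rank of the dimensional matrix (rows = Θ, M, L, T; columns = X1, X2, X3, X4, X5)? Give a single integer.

3

Write exponents as rows Θ,M,L,T / cols X1,X2,X3,X4,X5:
  Θ: [ 1 -3 -2 -2  0]
  M: [-1  1  1  1 -1]
  L: [ 1  1  0  1  1]
  T: [ 1 -1 -1  0  0]
RREF → pivots at {X1,X2,X4} ⇒ r = 3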